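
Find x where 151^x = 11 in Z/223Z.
43

Baby-step giant-step with step n = ⌈√223⌉ = 15.
Baby steps 151^j mod 223 (j:value) for j=0..14: 0:1, 1:151, 2:55, 3:54, 4:126, 5:71, 6:17, 7:114, 8:43, 9:26, 10:135, 11:92, 12:66, 13:154, 14:62.
Giant-step multiplier: 151^(-15) ≡ 151^(222-15) = 151^207 ≡ 167 (mod 223).
Giant steps γ_i = 11·167^i mod 223: γ_0=11, γ_1=53, γ_2=154 (in table at j=13).
x = i·n + j = 2·15 + 13 = 43.
Check: 151^43 ≡ 11 (mod 223).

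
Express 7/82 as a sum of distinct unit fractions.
1/12 + 1/492

Greedy algorithm:
7/82: ceiling(82/7) = 12, use 1/12
1/492: ceiling(492/1) = 492, use 1/492
Result: 7/82 = 1/12 + 1/492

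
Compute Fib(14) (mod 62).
5

Matrix identity: Q^n = [[F_(n+1), F_n], [F_n, F_(n-1)]] with Q = [[1,1],[1,0]].
n = 14 = 1110₂. Square-and-multiply, entries mod 62:
Q^1 = [[1,1],[1,0]]
Q^3 = (Q^1)²·Q = [[3,2],[2,1]]
Q^7 = (Q^3)²·Q = [[21,13],[13,8]]
Q^14 = (Q^7)² = [[52,5],[5,47]]
F_14 mod 62 = Q^14[0][1] = 5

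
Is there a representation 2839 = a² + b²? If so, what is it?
Not possible

Factorization: 2839 = 17 × 167
By Fermat: n is sum of two squares iff every prime p ≡ 3 (mod 4) appears to even power.
Prime(s) ≡ 3 (mod 4) with odd exponent: [(167, 1)]
Therefore 2839 cannot be expressed as a² + b².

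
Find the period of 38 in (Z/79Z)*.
13

79 is prime, so ord(38) divides φ(79) = 78.
Divisors of 78: 1, 2, 3, 6, 13, 26, 39, 78.
Repeated squaring: 38^1 ≡ 38, 38^2 ≡ 22, 38^4 ≡ 10, 38^8 ≡ 21, 38^16 ≡ 46, 38^32 ≡ 62, 38^64 ≡ 52 (mod 79).
Test 38^d mod 79 for each divisor d in increasing order:
38^1 ≡ 38
38^2 ≡ 22
38^3 = 38^2·38^1 ≡ 46
38^6 = 38^4·38^2 ≡ 62
38^13 = 38^8·38^4·38^1 ≡ 1  ← first divisor giving 1
The order is 13.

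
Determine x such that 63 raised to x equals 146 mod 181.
63

Baby-step giant-step with step n = ⌈√181⌉ = 14.
Baby steps 63^j mod 181 (j:value) for j=0..13: 0:1, 1:63, 2:168, 3:86, 4:169, 5:149, 6:156, 7:54, 8:144, 9:22, 10:119, 11:76, 12:82, 13:98.
Giant-step multiplier: 63^(-14) ≡ 63^(180-14) = 63^166 ≡ 172 (mod 181).
Giant steps γ_i = 146·172^i mod 181: γ_0=146, γ_1=134, γ_2=61, γ_3=175, γ_4=54 (in table at j=7).
x = i·n + j = 4·14 + 7 = 63.
Check: 63^63 ≡ 146 (mod 181).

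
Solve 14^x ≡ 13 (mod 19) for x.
11

Baby-step giant-step with step n = ⌈√19⌉ = 5.
Baby steps 14^j mod 19 (j:value) for j=0..4: 0:1, 1:14, 2:6, 3:8, 4:17.
Giant-step multiplier: 14^(-5) ≡ 14^(18-5) = 14^13 ≡ 2 (mod 19).
Giant steps γ_i = 13·2^i mod 19: γ_0=13, γ_1=7, γ_2=14 (in table at j=1).
x = i·n + j = 2·5 + 1 = 11.
Check: 14^11 ≡ 13 (mod 19).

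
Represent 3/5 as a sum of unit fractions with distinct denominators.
1/2 + 1/10

Greedy algorithm:
3/5: ceiling(5/3) = 2, use 1/2
1/10: ceiling(10/1) = 10, use 1/10
Result: 3/5 = 1/2 + 1/10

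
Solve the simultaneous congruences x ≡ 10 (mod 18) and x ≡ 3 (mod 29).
496

Using Chinese Remainder Theorem:
M = 18 × 29 = 522
M1 = 29, M2 = 18
y1 = 29^(-1) mod 18 = 5
y2 = 18^(-1) mod 29 = 21
x = (10×29×5 + 3×18×21) mod 522 = 496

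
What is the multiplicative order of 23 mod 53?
4

53 is prime, so ord(23) divides φ(53) = 52.
Divisors of 52: 1, 2, 4, 13, 26, 52.
Repeated squaring: 23^1 ≡ 23, 23^2 ≡ 52, 23^4 ≡ 1, 23^8 ≡ 1, 23^16 ≡ 1, 23^32 ≡ 1 (mod 53).
Test 23^d mod 53 for each divisor d in increasing order:
23^1 ≡ 23
23^2 ≡ 52
23^4 ≡ 1  ← first divisor giving 1
The order is 4.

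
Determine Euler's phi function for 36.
12

36 = 2^2 × 3^2
φ(n) = n × ∏(1 - 1/p) for each prime p dividing n
φ(36) = 36 × (1 - 1/2) × (1 - 1/3) = 12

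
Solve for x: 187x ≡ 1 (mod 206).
65

gcd(187, 206) = 1, so the inverse exists.
Extended Euclidean algorithm on (206, 187):
206 = 1 × 187 + 19  ⟹  19 = (1)·206 + (-1)·187
187 = 9 × 19 + 16  ⟹  16 = (-9)·206 + (10)·187
19 = 1 × 16 + 3  ⟹  3 = (10)·206 + (-11)·187
16 = 5 × 3 + 1  ⟹  1 = (-59)·206 + (65)·187
So (65)·187 ≡ 1 (mod 206), i.e. 187^(-1) ≡ 65 (mod 206).
Check: 187 × 65 = 12155 ≡ 1 (mod 206)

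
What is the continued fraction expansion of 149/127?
[1; 5, 1, 3, 2, 2]

Euclidean algorithm steps:
149 = 1 × 127 + 22
127 = 5 × 22 + 17
22 = 1 × 17 + 5
17 = 3 × 5 + 2
5 = 2 × 2 + 1
2 = 2 × 1 + 0
Continued fraction: [1; 5, 1, 3, 2, 2]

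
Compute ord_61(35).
60

61 is prime, so ord(35) divides φ(61) = 60.
Divisors of 60: 1, 2, 3, 4, 5, 6, 10, 12, 15, 20, 30, 60.
Repeated squaring: 35^1 ≡ 35, 35^2 ≡ 5, 35^4 ≡ 25, 35^8 ≡ 15, 35^16 ≡ 42, 35^32 ≡ 56 (mod 61).
Test 35^d mod 61 for each divisor d in increasing order:
35^1 ≡ 35
35^2 ≡ 5
35^3 = 35^2·35^1 ≡ 53
35^4 ≡ 25
35^5 = 35^4·35^1 ≡ 21
35^6 = 35^4·35^2 ≡ 3
35^10 = 35^8·35^2 ≡ 14
35^12 = 35^8·35^4 ≡ 9
35^15 = 35^8·35^4·35^2·35^1 ≡ 50
35^20 = 35^16·35^4 ≡ 13
35^30 = 35^16·35^8·35^4·35^2 ≡ 60
35^60 = 35^32·35^16·35^8·35^4 ≡ 1  ← first divisor giving 1
The order is 60.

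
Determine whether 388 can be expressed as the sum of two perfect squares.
8² + 18² (a=8, b=18)

Factorization: 388 = 2^2 × 97
By Fermat: n is sum of two squares iff every prime p ≡ 3 (mod 4) appears to even power.
All primes ≡ 3 (mod 4) appear to even power.
Search a = 0, 1, 2, … for 388 - a² a perfect square: first hit at a = 8: 388 - 64 = 324 = 18².
388 = 8² + 18² = 64 + 324 ✓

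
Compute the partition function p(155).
66493182097

p(n) counts ways to write n as a sum of positive integers (order ignored).
Euler's pentagonal recurrence: p(k) = p(k-1) + p(k-2) - p(k-5) - p(k-7) + p(k-12) + p(k-15) - ... (offsets j(3j∓1)/2, signs ++--, p(0)=1, p(<0)=0).
DP table for k = 0..154: p(0)=1, p(1)=1, p(2)=2, p(3)=3, p(4)=5, p(5)=7, p(6)=11, p(7)=15, p(8)=22, p(9)=30, p(10)=42, p(11)=56, p(12)=77, p(13)=101, p(14)=135, p(15)=176, p(16)=231, p(17)=297, p(18)=385, p(19)=490, p(20)=627, p(21)=792, p(22)=1002, p(23)=1255, p(24)=1575, p(25)=1958, p(26)=2436, p(27)=3010, p(28)=3718, p(29)=4565, p(30)=5604, p(31)=6842, p(32)=8349, p(33)=10143, p(34)=12310, p(35)=14883, p(36)=17977, p(37)=21637, p(38)=26015, p(39)=31185, p(40)=37338, p(41)=44583, p(42)=53174, p(43)=63261, p(44)=75175, p(45)=89134, p(46)=105558, p(47)=124754, p(48)=147273, p(49)=173525, p(50)=204226, p(51)=239943, p(52)=281589, p(53)=329931, p(54)=386155, p(55)=451276, p(56)=526823, p(57)=614154, p(58)=715220, p(59)=831820, p(60)=966467, p(61)=1121505, p(62)=1300156, p(63)=1505499, p(64)=1741630, p(65)=2012558, p(66)=2323520, p(67)=2679689, p(68)=3087735, p(69)=3554345, p(70)=4087968, p(71)=4697205, p(72)=5392783, p(73)=6185689, p(74)=7089500, p(75)=8118264, p(76)=9289091, p(77)=10619863, p(78)=12132164, p(79)=13848650, p(80)=15796476, p(81)=18004327, p(82)=20506255, p(83)=23338469, p(84)=26543660, p(85)=30167357, p(86)=34262962, p(87)=38887673, p(88)=44108109, p(89)=49995925, p(90)=56634173, p(91)=64112359, p(92)=72533807, p(93)=82010177, p(94)=92669720, p(95)=104651419, p(96)=118114304, p(97)=133230930, p(98)=150198136, p(99)=169229875, p(100)=190569292, p(101)=214481126, p(102)=241265379, p(103)=271248950, p(104)=304801365, p(105)=342325709, p(106)=384276336, p(107)=431149389, p(108)=483502844, p(109)=541946240, p(110)=607163746, p(111)=679903203, p(112)=761002156, p(113)=851376628, p(114)=952050665, p(115)=1064144451, p(116)=1188908248, p(117)=1327710076, p(118)=1482074143, p(119)=1653668665, p(120)=1844349560, p(121)=2056148051, p(122)=2291320912, p(123)=2552338241, p(124)=2841940500, p(125)=3163127352, p(126)=3519222692, p(127)=3913864295, p(128)=4351078600, p(129)=4835271870, p(130)=5371315400, p(131)=5964539504, p(132)=6620830889, p(133)=7346629512, p(134)=8149040695, p(135)=9035836076, p(136)=10015581680, p(137)=11097645016, p(138)=12292341831, p(139)=13610949895, p(140)=15065878135, p(141)=16670689208, p(142)=18440293320, p(143)=20390982757, p(144)=22540654445, p(145)=24908858009, p(146)=27517052599, p(147)=30388671978, p(148)=33549419497, p(149)=37027355200, p(150)=40853235313, p(151)=45060624582, p(152)=49686288421, p(153)=54770336324, p(154)=60356673280.
Final step: p(155) = p(154) + p(153) - p(150) - p(148) + p(143) + p(140) - p(133) - p(129) + p(120) + p(115) - p(104) - p(98) + p(85) + p(78) - p(63) - p(55) + p(38) + p(29) - p(10) - p(0)
= 60356673280 + 54770336324 - 40853235313 - 33549419497 + 20390982757 + 15065878135 - 7346629512 - 4835271870 + 1844349560 + 1064144451 - 304801365 - 150198136 + 30167357 + 12132164 - 1505499 - 451276 + 26015 + 4565 - 42 - 1
= 66493182097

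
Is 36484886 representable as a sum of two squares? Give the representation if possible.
Not possible

Factorization: 36484886 = 2 × 37 × 79^3
By Fermat: n is sum of two squares iff every prime p ≡ 3 (mod 4) appears to even power.
Prime(s) ≡ 3 (mod 4) with odd exponent: [(79, 3)]
Therefore 36484886 cannot be expressed as a² + b².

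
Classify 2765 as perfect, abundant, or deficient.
deficient

Proper divisors of 2765: sum = 1 + 5 + 7 + 35 + 79 + 395 + 553 = 1075
Since 1075 < 2765, 2765 is deficient.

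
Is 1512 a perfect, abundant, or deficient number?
abundant

Proper divisors of 1512: sum = 1 + 2 + 3 + 4 + 6 + 7 + 8 + 9 + ... + 252 + 378 + 504 + 756 (31 divisors) = 3288
Since 3288 > 1512, 1512 is abundant.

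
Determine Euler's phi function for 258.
84

258 = 2 × 3 × 43
φ(n) = n × ∏(1 - 1/p) for each prime p dividing n
φ(258) = 258 × (1 - 1/2) × (1 - 1/3) × (1 - 1/43) = 84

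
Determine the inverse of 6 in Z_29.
5

gcd(6, 29) = 1, so the inverse exists.
Extended Euclidean algorithm on (29, 6):
29 = 4 × 6 + 5  ⟹  5 = (1)·29 + (-4)·6
6 = 1 × 5 + 1  ⟹  1 = (-1)·29 + (5)·6
So (5)·6 ≡ 1 (mod 29), i.e. 6^(-1) ≡ 5 (mod 29).
Check: 6 × 5 = 30 ≡ 1 (mod 29)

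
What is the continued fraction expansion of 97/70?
[1; 2, 1, 1, 2, 5]

Euclidean algorithm steps:
97 = 1 × 70 + 27
70 = 2 × 27 + 16
27 = 1 × 16 + 11
16 = 1 × 11 + 5
11 = 2 × 5 + 1
5 = 5 × 1 + 0
Continued fraction: [1; 2, 1, 1, 2, 5]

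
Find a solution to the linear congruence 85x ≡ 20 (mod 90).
x ≡ 14 (mod 18)

gcd(85, 90) = 5, which divides 20, so solutions exist.
Divide through by 5: 17x ≡ 4 (mod 18).
Find 17^(-1) mod 18 by the extended Euclidean algorithm:
18 = 1 × 17 + 1  ⟹  1 = (1)·18 + (-1)·17
So (-1)·17 ≡ 1 (mod 18), i.e. 17^(-1) ≡ -1 ≡ 17 (mod 18).
x ≡ 17 × 4 = 68 ≡ 14 (mod 18).
Check: 85 × 14 = 1190 ≡ 20 (mod 90).
x ≡ 14 (mod 18), giving 5 solutions mod 90.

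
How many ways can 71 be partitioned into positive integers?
4697205

p(n) counts ways to write n as a sum of positive integers (order ignored).
Euler's pentagonal recurrence: p(k) = p(k-1) + p(k-2) - p(k-5) - p(k-7) + p(k-12) + p(k-15) - ... (offsets j(3j∓1)/2, signs ++--, p(0)=1, p(<0)=0).
DP table for k = 0..70: p(0)=1, p(1)=1, p(2)=2, p(3)=3, p(4)=5, p(5)=7, p(6)=11, p(7)=15, p(8)=22, p(9)=30, p(10)=42, p(11)=56, p(12)=77, p(13)=101, p(14)=135, p(15)=176, p(16)=231, p(17)=297, p(18)=385, p(19)=490, p(20)=627, p(21)=792, p(22)=1002, p(23)=1255, p(24)=1575, p(25)=1958, p(26)=2436, p(27)=3010, p(28)=3718, p(29)=4565, p(30)=5604, p(31)=6842, p(32)=8349, p(33)=10143, p(34)=12310, p(35)=14883, p(36)=17977, p(37)=21637, p(38)=26015, p(39)=31185, p(40)=37338, p(41)=44583, p(42)=53174, p(43)=63261, p(44)=75175, p(45)=89134, p(46)=105558, p(47)=124754, p(48)=147273, p(49)=173525, p(50)=204226, p(51)=239943, p(52)=281589, p(53)=329931, p(54)=386155, p(55)=451276, p(56)=526823, p(57)=614154, p(58)=715220, p(59)=831820, p(60)=966467, p(61)=1121505, p(62)=1300156, p(63)=1505499, p(64)=1741630, p(65)=2012558, p(66)=2323520, p(67)=2679689, p(68)=3087735, p(69)=3554345, p(70)=4087968.
Final step: p(71) = p(70) + p(69) - p(66) - p(64) + p(59) + p(56) - p(49) - p(45) + p(36) + p(31) - p(20) - p(14) + p(1)
= 4087968 + 3554345 - 2323520 - 1741630 + 831820 + 526823 - 173525 - 89134 + 17977 + 6842 - 627 - 135 + 1
= 4697205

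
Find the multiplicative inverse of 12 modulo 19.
8

gcd(12, 19) = 1, so the inverse exists.
Extended Euclidean algorithm on (19, 12):
19 = 1 × 12 + 7  ⟹  7 = (1)·19 + (-1)·12
12 = 1 × 7 + 5  ⟹  5 = (-1)·19 + (2)·12
7 = 1 × 5 + 2  ⟹  2 = (2)·19 + (-3)·12
5 = 2 × 2 + 1  ⟹  1 = (-5)·19 + (8)·12
So (8)·12 ≡ 1 (mod 19), i.e. 12^(-1) ≡ 8 (mod 19).
Check: 12 × 8 = 96 ≡ 1 (mod 19)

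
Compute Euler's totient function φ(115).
88

115 = 5 × 23
φ(n) = n × ∏(1 - 1/p) for each prime p dividing n
φ(115) = 115 × (1 - 1/5) × (1 - 1/23) = 88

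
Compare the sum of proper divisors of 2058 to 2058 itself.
abundant

Proper divisors of 2058: sum = 1 + 2 + 3 + 6 + 7 + 14 + 21 + 42 + 49 + 98 + 147 + 294 + 343 + 686 + 1029 = 2742
Since 2742 > 2058, 2058 is abundant.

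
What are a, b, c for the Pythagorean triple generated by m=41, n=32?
(657, 2624, 2705)

Euclid's formula: a = m² - n², b = 2mn, c = m² + n²
m = 41, n = 32
a = 41² - 32² = 1681 - 1024 = 657
b = 2 × 41 × 32 = 2624
c = 41² + 32² = 1681 + 1024 = 2705
Verification: 657² + 2624² = 431649 + 6885376 = 7317025 = 2705² ✓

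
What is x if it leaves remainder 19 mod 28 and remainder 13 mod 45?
103

Using Chinese Remainder Theorem:
M = 28 × 45 = 1260
M1 = 45, M2 = 28
y1 = 45^(-1) mod 28 = 5
y2 = 28^(-1) mod 45 = 37
x = (19×45×5 + 13×28×37) mod 1260 = 103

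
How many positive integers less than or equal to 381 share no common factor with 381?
252

381 = 3 × 127
φ(n) = n × ∏(1 - 1/p) for each prime p dividing n
φ(381) = 381 × (1 - 1/3) × (1 - 1/127) = 252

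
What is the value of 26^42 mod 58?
28

Repeated squaring. Binary of 42 = 101010.
26^1 ≡ 26 (mod 58); 26^2 ≡ 38 (mod 58); 26^4 ≡ 52 (mod 58); 26^8 ≡ 36 (mod 58); 26^16 ≡ 20 (mod 58); 26^32 ≡ 52 (mod 58)
26^42 = 26^2 × 26^8 × 26^32 ≡ 28 (mod 58)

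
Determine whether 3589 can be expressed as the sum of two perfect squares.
15² + 58² (a=15, b=58)

Factorization: 3589 = 37 × 97
By Fermat: n is sum of two squares iff every prime p ≡ 3 (mod 4) appears to even power.
All primes ≡ 3 (mod 4) appear to even power.
Search a = 0, 1, 2, … for 3589 - a² a perfect square: first hit at a = 15: 3589 - 225 = 3364 = 58².
3589 = 15² + 58² = 225 + 3364 ✓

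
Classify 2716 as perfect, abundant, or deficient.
abundant

Proper divisors of 2716: sum = 1 + 2 + 4 + 7 + 14 + 28 + 97 + 194 + 388 + 679 + 1358 = 2772
Since 2772 > 2716, 2716 is abundant.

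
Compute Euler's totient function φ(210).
48

210 = 2 × 3 × 5 × 7
φ(n) = n × ∏(1 - 1/p) for each prime p dividing n
φ(210) = 210 × (1 - 1/2) × (1 - 1/3) × (1 - 1/5) × (1 - 1/7) = 48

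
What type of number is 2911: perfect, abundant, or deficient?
deficient

Proper divisors of 2911: sum = 1 + 41 + 71 = 113
Since 113 < 2911, 2911 is deficient.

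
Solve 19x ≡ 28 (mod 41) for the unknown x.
x ≡ 36 (mod 41)

gcd(19, 41) = 1, which divides 28, so solutions exist.
Find 19^(-1) mod 41 by the extended Euclidean algorithm:
41 = 2 × 19 + 3  ⟹  3 = (1)·41 + (-2)·19
19 = 6 × 3 + 1  ⟹  1 = (-6)·41 + (13)·19
So (13)·19 ≡ 1 (mod 41), i.e. 19^(-1) ≡ 13 (mod 41).
x ≡ 13 × 28 = 364 ≡ 36 (mod 41).
Check: 19 × 36 = 684 ≡ 28 (mod 41).
Unique solution: x ≡ 36 (mod 41)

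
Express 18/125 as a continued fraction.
[0; 6, 1, 17]

Euclidean algorithm steps:
18 = 0 × 125 + 18
125 = 6 × 18 + 17
18 = 1 × 17 + 1
17 = 17 × 1 + 0
Continued fraction: [0; 6, 1, 17]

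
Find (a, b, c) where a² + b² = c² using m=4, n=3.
(7, 24, 25)

Euclid's formula: a = m² - n², b = 2mn, c = m² + n²
m = 4, n = 3
a = 4² - 3² = 16 - 9 = 7
b = 2 × 4 × 3 = 24
c = 4² + 3² = 16 + 9 = 25
Verification: 7² + 24² = 49 + 576 = 625 = 25² ✓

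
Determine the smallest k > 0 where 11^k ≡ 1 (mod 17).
16

17 is prime, so ord(11) divides φ(17) = 16.
Divisors of 16: 1, 2, 4, 8, 16.
Repeated squaring: 11^1 ≡ 11, 11^2 ≡ 2, 11^4 ≡ 4, 11^8 ≡ 16, 11^16 ≡ 1 (mod 17).
Test 11^d mod 17 for each divisor d in increasing order:
11^1 ≡ 11
11^2 ≡ 2
11^4 ≡ 4
11^8 ≡ 16
11^16 ≡ 1  ← first divisor giving 1
The order is 16.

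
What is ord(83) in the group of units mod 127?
126

127 is prime, so ord(83) divides φ(127) = 126.
Divisors of 126: 1, 2, 3, 6, 7, 9, 14, 18, 21, 42, 63, 126.
Repeated squaring: 83^1 ≡ 83, 83^2 ≡ 31, 83^4 ≡ 72, 83^8 ≡ 104, 83^16 ≡ 21, 83^32 ≡ 60, 83^64 ≡ 44 (mod 127).
Test 83^d mod 127 for each divisor d in increasing order:
83^1 ≡ 83
83^2 ≡ 31
83^3 = 83^2·83^1 ≡ 33
83^6 = 83^4·83^2 ≡ 73
83^7 = 83^4·83^2·83^1 ≡ 90
83^9 = 83^8·83^1 ≡ 123
83^14 = 83^8·83^4·83^2 ≡ 99
83^18 = 83^16·83^2 ≡ 16
83^21 = 83^16·83^4·83^1 ≡ 20
83^42 = 83^32·83^8·83^2 ≡ 19
83^63 = 83^32·83^16·83^8·83^4·83^2·83^1 ≡ 126
83^126 = 83^64·83^32·83^16·83^8·83^4·83^2 ≡ 1  ← first divisor giving 1
The order is 126.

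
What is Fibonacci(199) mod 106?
7

Matrix identity: Q^n = [[F_(n+1), F_n], [F_n, F_(n-1)]] with Q = [[1,1],[1,0]].
n = 199 = 11000111₂. Square-and-multiply, entries mod 106:
Q^1 = [[1,1],[1,0]]
Q^3 = (Q^1)²·Q = [[3,2],[2,1]]
Q^6 = (Q^3)² = [[13,8],[8,5]]
Q^12 = (Q^6)² = [[21,38],[38,89]]
Q^24 = (Q^12)² = [[83,46],[46,37]]
Q^49 = (Q^24)²·Q = [[3,101],[101,8]]
Q^99 = (Q^49)²·Q = [[85,34],[34,51]]
Q^199 = (Q^99)²·Q = [[73,7],[7,66]]
F_199 mod 106 = Q^199[0][1] = 7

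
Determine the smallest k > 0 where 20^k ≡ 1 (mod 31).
15

31 is prime, so ord(20) divides φ(31) = 30.
Divisors of 30: 1, 2, 3, 5, 6, 10, 15, 30.
Repeated squaring: 20^1 ≡ 20, 20^2 ≡ 28, 20^4 ≡ 9, 20^8 ≡ 19, 20^16 ≡ 20 (mod 31).
Test 20^d mod 31 for each divisor d in increasing order:
20^1 ≡ 20
20^2 ≡ 28
20^3 = 20^2·20^1 ≡ 2
20^5 = 20^4·20^1 ≡ 25
20^6 = 20^4·20^2 ≡ 4
20^10 = 20^8·20^2 ≡ 5
20^15 = 20^8·20^4·20^2·20^1 ≡ 1  ← first divisor giving 1
The order is 15.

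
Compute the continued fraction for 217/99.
[2; 5, 4, 1, 3]

Euclidean algorithm steps:
217 = 2 × 99 + 19
99 = 5 × 19 + 4
19 = 4 × 4 + 3
4 = 1 × 3 + 1
3 = 3 × 1 + 0
Continued fraction: [2; 5, 4, 1, 3]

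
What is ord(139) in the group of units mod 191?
38

191 is prime, so ord(139) divides φ(191) = 190.
Divisors of 190: 1, 2, 5, 10, 19, 38, 95, 190.
Repeated squaring: 139^1 ≡ 139, 139^2 ≡ 30, 139^4 ≡ 136, 139^8 ≡ 160, 139^16 ≡ 6, 139^32 ≡ 36, 139^64 ≡ 150, 139^128 ≡ 153 (mod 191).
Test 139^d mod 191 for each divisor d in increasing order:
139^1 ≡ 139
139^2 ≡ 30
139^5 = 139^4·139^1 ≡ 186
139^10 = 139^8·139^2 ≡ 25
139^19 = 139^16·139^2·139^1 ≡ 190
139^38 = 139^32·139^4·139^2 ≡ 1  ← first divisor giving 1
The order is 38.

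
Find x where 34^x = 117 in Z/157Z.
70

Baby-step giant-step with step n = ⌈√157⌉ = 13.
Baby steps 34^j mod 157 (j:value) for j=0..12: 0:1, 1:34, 2:57, 3:54, 4:109, 5:95, 6:90, 7:77, 8:106, 9:150, 10:76, 11:72, 12:93.
Giant-step multiplier: 34^(-13) ≡ 34^(156-13) = 34^143 ≡ 50 (mod 157).
Giant steps γ_i = 117·50^i mod 157: γ_0=117, γ_1=41, γ_2=9, γ_3=136, γ_4=49, γ_5=95 (in table at j=5).
x = i·n + j = 5·13 + 5 = 70.
Check: 34^70 ≡ 117 (mod 157).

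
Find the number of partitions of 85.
30167357

p(n) counts ways to write n as a sum of positive integers (order ignored).
Euler's pentagonal recurrence: p(k) = p(k-1) + p(k-2) - p(k-5) - p(k-7) + p(k-12) + p(k-15) - ... (offsets j(3j∓1)/2, signs ++--, p(0)=1, p(<0)=0).
DP table for k = 0..84: p(0)=1, p(1)=1, p(2)=2, p(3)=3, p(4)=5, p(5)=7, p(6)=11, p(7)=15, p(8)=22, p(9)=30, p(10)=42, p(11)=56, p(12)=77, p(13)=101, p(14)=135, p(15)=176, p(16)=231, p(17)=297, p(18)=385, p(19)=490, p(20)=627, p(21)=792, p(22)=1002, p(23)=1255, p(24)=1575, p(25)=1958, p(26)=2436, p(27)=3010, p(28)=3718, p(29)=4565, p(30)=5604, p(31)=6842, p(32)=8349, p(33)=10143, p(34)=12310, p(35)=14883, p(36)=17977, p(37)=21637, p(38)=26015, p(39)=31185, p(40)=37338, p(41)=44583, p(42)=53174, p(43)=63261, p(44)=75175, p(45)=89134, p(46)=105558, p(47)=124754, p(48)=147273, p(49)=173525, p(50)=204226, p(51)=239943, p(52)=281589, p(53)=329931, p(54)=386155, p(55)=451276, p(56)=526823, p(57)=614154, p(58)=715220, p(59)=831820, p(60)=966467, p(61)=1121505, p(62)=1300156, p(63)=1505499, p(64)=1741630, p(65)=2012558, p(66)=2323520, p(67)=2679689, p(68)=3087735, p(69)=3554345, p(70)=4087968, p(71)=4697205, p(72)=5392783, p(73)=6185689, p(74)=7089500, p(75)=8118264, p(76)=9289091, p(77)=10619863, p(78)=12132164, p(79)=13848650, p(80)=15796476, p(81)=18004327, p(82)=20506255, p(83)=23338469, p(84)=26543660.
Final step: p(85) = p(84) + p(83) - p(80) - p(78) + p(73) + p(70) - p(63) - p(59) + p(50) + p(45) - p(34) - p(28) + p(15) + p(8)
= 26543660 + 23338469 - 15796476 - 12132164 + 6185689 + 4087968 - 1505499 - 831820 + 204226 + 89134 - 12310 - 3718 + 176 + 22
= 30167357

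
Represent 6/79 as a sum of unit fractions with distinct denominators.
1/14 + 1/222 + 1/61383

Greedy algorithm:
6/79: ceiling(79/6) = 14, use 1/14
5/1106: ceiling(1106/5) = 222, use 1/222
1/61383: ceiling(61383/1) = 61383, use 1/61383
Result: 6/79 = 1/14 + 1/222 + 1/61383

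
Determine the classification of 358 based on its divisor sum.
deficient

Proper divisors of 358: sum = 1 + 2 + 179 = 182
Since 182 < 358, 358 is deficient.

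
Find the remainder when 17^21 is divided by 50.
17

Repeated squaring. Binary of 21 = 10101.
17^1 ≡ 17 (mod 50); 17^2 ≡ 39 (mod 50); 17^4 ≡ 21 (mod 50); 17^8 ≡ 41 (mod 50); 17^16 ≡ 31 (mod 50)
17^21 = 17^1 × 17^4 × 17^16 ≡ 17 (mod 50)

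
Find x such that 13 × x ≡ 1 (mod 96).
37

gcd(13, 96) = 1, so the inverse exists.
Extended Euclidean algorithm on (96, 13):
96 = 7 × 13 + 5  ⟹  5 = (1)·96 + (-7)·13
13 = 2 × 5 + 3  ⟹  3 = (-2)·96 + (15)·13
5 = 1 × 3 + 2  ⟹  2 = (3)·96 + (-22)·13
3 = 1 × 2 + 1  ⟹  1 = (-5)·96 + (37)·13
So (37)·13 ≡ 1 (mod 96), i.e. 13^(-1) ≡ 37 (mod 96).
Check: 13 × 37 = 481 ≡ 1 (mod 96)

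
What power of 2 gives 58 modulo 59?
29

Baby-step giant-step with step n = ⌈√59⌉ = 8.
Baby steps 2^j mod 59 (j:value) for j=0..7: 0:1, 1:2, 2:4, 3:8, 4:16, 5:32, 6:5, 7:10.
Giant-step multiplier: 2^(-8) ≡ 2^(58-8) = 2^50 ≡ 3 (mod 59).
Giant steps γ_i = 58·3^i mod 59: γ_0=58, γ_1=56, γ_2=50, γ_3=32 (in table at j=5).
x = i·n + j = 3·8 + 5 = 29.
Check: 2^29 ≡ 58 (mod 59).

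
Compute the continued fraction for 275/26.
[10; 1, 1, 2, 1, 3]

Euclidean algorithm steps:
275 = 10 × 26 + 15
26 = 1 × 15 + 11
15 = 1 × 11 + 4
11 = 2 × 4 + 3
4 = 1 × 3 + 1
3 = 3 × 1 + 0
Continued fraction: [10; 1, 1, 2, 1, 3]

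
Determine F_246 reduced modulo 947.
571

Matrix identity: Q^n = [[F_(n+1), F_n], [F_n, F_(n-1)]] with Q = [[1,1],[1,0]].
n = 246 = 11110110₂. Square-and-multiply, entries mod 947:
Q^1 = [[1,1],[1,0]]
Q^3 = (Q^1)²·Q = [[3,2],[2,1]]
Q^7 = (Q^3)²·Q = [[21,13],[13,8]]
Q^15 = (Q^7)²·Q = [[40,610],[610,377]]
Q^30 = (Q^15)² = [[582,574],[574,8]]
Q^61 = (Q^30)²·Q = [[199,565],[565,581]]
Q^123 = (Q^61)²·Q = [[258,860],[860,345]]
Q^246 = (Q^123)² = [[267,571],[571,643]]
F_246 mod 947 = Q^246[0][1] = 571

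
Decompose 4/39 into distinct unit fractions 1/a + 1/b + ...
1/10 + 1/390

Greedy algorithm:
4/39: ceiling(39/4) = 10, use 1/10
1/390: ceiling(390/1) = 390, use 1/390
Result: 4/39 = 1/10 + 1/390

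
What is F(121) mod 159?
127

Matrix identity: Q^n = [[F_(n+1), F_n], [F_n, F_(n-1)]] with Q = [[1,1],[1,0]].
n = 121 = 1111001₂. Square-and-multiply, entries mod 159:
Q^1 = [[1,1],[1,0]]
Q^3 = (Q^1)²·Q = [[3,2],[2,1]]
Q^7 = (Q^3)²·Q = [[21,13],[13,8]]
Q^15 = (Q^7)²·Q = [[33,133],[133,59]]
Q^30 = (Q^15)² = [[16,152],[152,23]]
Q^60 = (Q^30)² = [[146,45],[45,101]]
Q^121 = (Q^60)²·Q = [[112,127],[127,144]]
F_121 mod 159 = Q^121[0][1] = 127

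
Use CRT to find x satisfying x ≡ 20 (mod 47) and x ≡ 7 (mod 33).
1195

Using Chinese Remainder Theorem:
M = 47 × 33 = 1551
M1 = 33, M2 = 47
y1 = 33^(-1) mod 47 = 10
y2 = 47^(-1) mod 33 = 26
x = (20×33×10 + 7×47×26) mod 1551 = 1195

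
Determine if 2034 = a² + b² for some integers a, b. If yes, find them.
3² + 45² (a=3, b=45)

Factorization: 2034 = 2 × 3^2 × 113
By Fermat: n is sum of two squares iff every prime p ≡ 3 (mod 4) appears to even power.
All primes ≡ 3 (mod 4) appear to even power.
Search a = 0, 1, 2, … for 2034 - a² a perfect square: first hit at a = 3: 2034 - 9 = 2025 = 45².
2034 = 3² + 45² = 9 + 2025 ✓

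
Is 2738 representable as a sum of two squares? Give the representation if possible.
23² + 47² (a=23, b=47)

Factorization: 2738 = 2 × 37^2
By Fermat: n is sum of two squares iff every prime p ≡ 3 (mod 4) appears to even power.
All primes ≡ 3 (mod 4) appear to even power.
Search a = 0, 1, 2, … for 2738 - a² a perfect square: first hit at a = 23: 2738 - 529 = 2209 = 47².
2738 = 23² + 47² = 529 + 2209 ✓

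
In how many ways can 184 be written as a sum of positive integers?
980462880430

p(n) counts ways to write n as a sum of positive integers (order ignored).
Euler's pentagonal recurrence: p(k) = p(k-1) + p(k-2) - p(k-5) - p(k-7) + p(k-12) + p(k-15) - ... (offsets j(3j∓1)/2, signs ++--, p(0)=1, p(<0)=0).
DP table for k = 0..183: p(0)=1, p(1)=1, p(2)=2, p(3)=3, p(4)=5, p(5)=7, p(6)=11, p(7)=15, p(8)=22, p(9)=30, p(10)=42, p(11)=56, p(12)=77, p(13)=101, p(14)=135, p(15)=176, p(16)=231, p(17)=297, p(18)=385, p(19)=490, p(20)=627, p(21)=792, p(22)=1002, p(23)=1255, p(24)=1575, p(25)=1958, p(26)=2436, p(27)=3010, p(28)=3718, p(29)=4565, p(30)=5604, p(31)=6842, p(32)=8349, p(33)=10143, p(34)=12310, p(35)=14883, p(36)=17977, p(37)=21637, p(38)=26015, p(39)=31185, p(40)=37338, p(41)=44583, p(42)=53174, p(43)=63261, p(44)=75175, p(45)=89134, p(46)=105558, p(47)=124754, p(48)=147273, p(49)=173525, p(50)=204226, p(51)=239943, p(52)=281589, p(53)=329931, p(54)=386155, p(55)=451276, p(56)=526823, p(57)=614154, p(58)=715220, p(59)=831820, p(60)=966467, p(61)=1121505, p(62)=1300156, p(63)=1505499, p(64)=1741630, p(65)=2012558, p(66)=2323520, p(67)=2679689, p(68)=3087735, p(69)=3554345, p(70)=4087968, p(71)=4697205, p(72)=5392783, p(73)=6185689, p(74)=7089500, p(75)=8118264, p(76)=9289091, p(77)=10619863, p(78)=12132164, p(79)=13848650, p(80)=15796476, p(81)=18004327, p(82)=20506255, p(83)=23338469, p(84)=26543660, p(85)=30167357, p(86)=34262962, p(87)=38887673, p(88)=44108109, p(89)=49995925, p(90)=56634173, p(91)=64112359, p(92)=72533807, p(93)=82010177, p(94)=92669720, p(95)=104651419, p(96)=118114304, p(97)=133230930, p(98)=150198136, p(99)=169229875, p(100)=190569292, p(101)=214481126, p(102)=241265379, p(103)=271248950, p(104)=304801365, p(105)=342325709, p(106)=384276336, p(107)=431149389, p(108)=483502844, p(109)=541946240, p(110)=607163746, p(111)=679903203, p(112)=761002156, p(113)=851376628, p(114)=952050665, p(115)=1064144451, p(116)=1188908248, p(117)=1327710076, p(118)=1482074143, p(119)=1653668665, p(120)=1844349560, p(121)=2056148051, p(122)=2291320912, p(123)=2552338241, p(124)=2841940500, p(125)=3163127352, p(126)=3519222692, p(127)=3913864295, p(128)=4351078600, p(129)=4835271870, p(130)=5371315400, p(131)=5964539504, p(132)=6620830889, p(133)=7346629512, p(134)=8149040695, p(135)=9035836076, p(136)=10015581680, p(137)=11097645016, p(138)=12292341831, p(139)=13610949895, p(140)=15065878135, p(141)=16670689208, p(142)=18440293320, p(143)=20390982757, p(144)=22540654445, p(145)=24908858009, p(146)=27517052599, p(147)=30388671978, p(148)=33549419497, p(149)=37027355200, p(150)=40853235313, p(151)=45060624582, p(152)=49686288421, p(153)=54770336324, p(154)=60356673280, p(155)=66493182097, p(156)=73232243759, p(157)=80630964769, p(158)=88751778802, p(159)=97662728555, p(160)=107438159466, p(161)=118159068427, p(162)=129913904637, p(163)=142798995930, p(164)=156919475295, p(165)=172389800255, p(166)=189334822579, p(167)=207890420102, p(168)=228204732751, p(169)=250438925115, p(170)=274768617130, p(171)=301384802048, p(172)=330495499613, p(173)=362326859895, p(174)=397125074750, p(175)=435157697830, p(176)=476715857290, p(177)=522115831195, p(178)=571701605655, p(179)=625846753120, p(180)=684957390936, p(181)=749474411781, p(182)=819876908323, p(183)=896684817527.
Final step: p(184) = p(183) + p(182) - p(179) - p(177) + p(172) + p(169) - p(162) - p(158) + p(149) + p(144) - p(133) - p(127) + p(114) + p(107) - p(92) - p(84) + p(67) + p(58) - p(39) - p(29) + p(8)
= 896684817527 + 819876908323 - 625846753120 - 522115831195 + 330495499613 + 250438925115 - 129913904637 - 88751778802 + 37027355200 + 22540654445 - 7346629512 - 3913864295 + 952050665 + 431149389 - 72533807 - 26543660 + 2679689 + 715220 - 31185 - 4565 + 22
= 980462880430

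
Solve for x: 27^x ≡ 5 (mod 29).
22

Baby-step giant-step with step n = ⌈√29⌉ = 6.
Baby steps 27^j mod 29 (j:value) for j=0..5: 0:1, 1:27, 2:4, 3:21, 4:16, 5:26.
Giant-step multiplier: 27^(-6) ≡ 27^(28-6) = 27^22 ≡ 5 (mod 29).
Giant steps γ_i = 5·5^i mod 29: γ_0=5, γ_1=25, γ_2=9, γ_3=16 (in table at j=4).
x = i·n + j = 3·6 + 4 = 22.
Check: 27^22 ≡ 5 (mod 29).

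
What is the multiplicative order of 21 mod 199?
18

199 is prime, so ord(21) divides φ(199) = 198.
Divisors of 198: 1, 2, 3, 6, 9, 11, 18, 22, 33, 66, 99, 198.
Repeated squaring: 21^1 ≡ 21, 21^2 ≡ 43, 21^4 ≡ 58, 21^8 ≡ 180, 21^16 ≡ 162, 21^32 ≡ 175, 21^64 ≡ 178, 21^128 ≡ 43 (mod 199).
Test 21^d mod 199 for each divisor d in increasing order:
21^1 ≡ 21
21^2 ≡ 43
21^3 = 21^2·21^1 ≡ 107
21^6 = 21^4·21^2 ≡ 106
21^9 = 21^8·21^1 ≡ 198
21^11 = 21^8·21^2·21^1 ≡ 156
21^18 = 21^16·21^2 ≡ 1  ← first divisor giving 1
The order is 18.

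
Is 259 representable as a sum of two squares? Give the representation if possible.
Not possible

Factorization: 259 = 7 × 37
By Fermat: n is sum of two squares iff every prime p ≡ 3 (mod 4) appears to even power.
Prime(s) ≡ 3 (mod 4) with odd exponent: [(7, 1)]
Therefore 259 cannot be expressed as a² + b².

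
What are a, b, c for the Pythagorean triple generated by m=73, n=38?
(3885, 5548, 6773)

Euclid's formula: a = m² - n², b = 2mn, c = m² + n²
m = 73, n = 38
a = 73² - 38² = 5329 - 1444 = 3885
b = 2 × 73 × 38 = 5548
c = 73² + 38² = 5329 + 1444 = 6773
Verification: 3885² + 5548² = 15093225 + 30780304 = 45873529 = 6773² ✓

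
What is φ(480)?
128

480 = 2^5 × 3 × 5
φ(n) = n × ∏(1 - 1/p) for each prime p dividing n
φ(480) = 480 × (1 - 1/2) × (1 - 1/3) × (1 - 1/5) = 128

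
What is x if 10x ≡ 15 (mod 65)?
x ≡ 8 (mod 13)

gcd(10, 65) = 5, which divides 15, so solutions exist.
Divide through by 5: 2x ≡ 3 (mod 13).
Find 2^(-1) mod 13 by the extended Euclidean algorithm:
13 = 6 × 2 + 1  ⟹  1 = (1)·13 + (-6)·2
So (-6)·2 ≡ 1 (mod 13), i.e. 2^(-1) ≡ -6 ≡ 7 (mod 13).
x ≡ 7 × 3 = 21 ≡ 8 (mod 13).
Check: 10 × 8 = 80 ≡ 15 (mod 65).
x ≡ 8 (mod 13), giving 5 solutions mod 65.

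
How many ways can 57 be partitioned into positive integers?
614154

p(n) counts ways to write n as a sum of positive integers (order ignored).
Euler's pentagonal recurrence: p(k) = p(k-1) + p(k-2) - p(k-5) - p(k-7) + p(k-12) + p(k-15) - ... (offsets j(3j∓1)/2, signs ++--, p(0)=1, p(<0)=0).
DP table for k = 0..56: p(0)=1, p(1)=1, p(2)=2, p(3)=3, p(4)=5, p(5)=7, p(6)=11, p(7)=15, p(8)=22, p(9)=30, p(10)=42, p(11)=56, p(12)=77, p(13)=101, p(14)=135, p(15)=176, p(16)=231, p(17)=297, p(18)=385, p(19)=490, p(20)=627, p(21)=792, p(22)=1002, p(23)=1255, p(24)=1575, p(25)=1958, p(26)=2436, p(27)=3010, p(28)=3718, p(29)=4565, p(30)=5604, p(31)=6842, p(32)=8349, p(33)=10143, p(34)=12310, p(35)=14883, p(36)=17977, p(37)=21637, p(38)=26015, p(39)=31185, p(40)=37338, p(41)=44583, p(42)=53174, p(43)=63261, p(44)=75175, p(45)=89134, p(46)=105558, p(47)=124754, p(48)=147273, p(49)=173525, p(50)=204226, p(51)=239943, p(52)=281589, p(53)=329931, p(54)=386155, p(55)=451276, p(56)=526823.
Final step: p(57) = p(56) + p(55) - p(52) - p(50) + p(45) + p(42) - p(35) - p(31) + p(22) + p(17) - p(6) - p(0)
= 526823 + 451276 - 281589 - 204226 + 89134 + 53174 - 14883 - 6842 + 1002 + 297 - 11 - 1
= 614154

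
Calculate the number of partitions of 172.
330495499613

p(n) counts ways to write n as a sum of positive integers (order ignored).
Euler's pentagonal recurrence: p(k) = p(k-1) + p(k-2) - p(k-5) - p(k-7) + p(k-12) + p(k-15) - ... (offsets j(3j∓1)/2, signs ++--, p(0)=1, p(<0)=0).
DP table for k = 0..171: p(0)=1, p(1)=1, p(2)=2, p(3)=3, p(4)=5, p(5)=7, p(6)=11, p(7)=15, p(8)=22, p(9)=30, p(10)=42, p(11)=56, p(12)=77, p(13)=101, p(14)=135, p(15)=176, p(16)=231, p(17)=297, p(18)=385, p(19)=490, p(20)=627, p(21)=792, p(22)=1002, p(23)=1255, p(24)=1575, p(25)=1958, p(26)=2436, p(27)=3010, p(28)=3718, p(29)=4565, p(30)=5604, p(31)=6842, p(32)=8349, p(33)=10143, p(34)=12310, p(35)=14883, p(36)=17977, p(37)=21637, p(38)=26015, p(39)=31185, p(40)=37338, p(41)=44583, p(42)=53174, p(43)=63261, p(44)=75175, p(45)=89134, p(46)=105558, p(47)=124754, p(48)=147273, p(49)=173525, p(50)=204226, p(51)=239943, p(52)=281589, p(53)=329931, p(54)=386155, p(55)=451276, p(56)=526823, p(57)=614154, p(58)=715220, p(59)=831820, p(60)=966467, p(61)=1121505, p(62)=1300156, p(63)=1505499, p(64)=1741630, p(65)=2012558, p(66)=2323520, p(67)=2679689, p(68)=3087735, p(69)=3554345, p(70)=4087968, p(71)=4697205, p(72)=5392783, p(73)=6185689, p(74)=7089500, p(75)=8118264, p(76)=9289091, p(77)=10619863, p(78)=12132164, p(79)=13848650, p(80)=15796476, p(81)=18004327, p(82)=20506255, p(83)=23338469, p(84)=26543660, p(85)=30167357, p(86)=34262962, p(87)=38887673, p(88)=44108109, p(89)=49995925, p(90)=56634173, p(91)=64112359, p(92)=72533807, p(93)=82010177, p(94)=92669720, p(95)=104651419, p(96)=118114304, p(97)=133230930, p(98)=150198136, p(99)=169229875, p(100)=190569292, p(101)=214481126, p(102)=241265379, p(103)=271248950, p(104)=304801365, p(105)=342325709, p(106)=384276336, p(107)=431149389, p(108)=483502844, p(109)=541946240, p(110)=607163746, p(111)=679903203, p(112)=761002156, p(113)=851376628, p(114)=952050665, p(115)=1064144451, p(116)=1188908248, p(117)=1327710076, p(118)=1482074143, p(119)=1653668665, p(120)=1844349560, p(121)=2056148051, p(122)=2291320912, p(123)=2552338241, p(124)=2841940500, p(125)=3163127352, p(126)=3519222692, p(127)=3913864295, p(128)=4351078600, p(129)=4835271870, p(130)=5371315400, p(131)=5964539504, p(132)=6620830889, p(133)=7346629512, p(134)=8149040695, p(135)=9035836076, p(136)=10015581680, p(137)=11097645016, p(138)=12292341831, p(139)=13610949895, p(140)=15065878135, p(141)=16670689208, p(142)=18440293320, p(143)=20390982757, p(144)=22540654445, p(145)=24908858009, p(146)=27517052599, p(147)=30388671978, p(148)=33549419497, p(149)=37027355200, p(150)=40853235313, p(151)=45060624582, p(152)=49686288421, p(153)=54770336324, p(154)=60356673280, p(155)=66493182097, p(156)=73232243759, p(157)=80630964769, p(158)=88751778802, p(159)=97662728555, p(160)=107438159466, p(161)=118159068427, p(162)=129913904637, p(163)=142798995930, p(164)=156919475295, p(165)=172389800255, p(166)=189334822579, p(167)=207890420102, p(168)=228204732751, p(169)=250438925115, p(170)=274768617130, p(171)=301384802048.
Final step: p(172) = p(171) + p(170) - p(167) - p(165) + p(160) + p(157) - p(150) - p(146) + p(137) + p(132) - p(121) - p(115) + p(102) + p(95) - p(80) - p(72) + p(55) + p(46) - p(27) - p(17)
= 301384802048 + 274768617130 - 207890420102 - 172389800255 + 107438159466 + 80630964769 - 40853235313 - 27517052599 + 11097645016 + 6620830889 - 2056148051 - 1064144451 + 241265379 + 104651419 - 15796476 - 5392783 + 451276 + 105558 - 3010 - 297
= 330495499613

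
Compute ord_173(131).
172

173 is prime, so ord(131) divides φ(173) = 172.
Divisors of 172: 1, 2, 4, 43, 86, 172.
Repeated squaring: 131^1 ≡ 131, 131^2 ≡ 34, 131^4 ≡ 118, 131^8 ≡ 84, 131^16 ≡ 136, 131^32 ≡ 158, 131^64 ≡ 52, 131^128 ≡ 109 (mod 173).
Test 131^d mod 173 for each divisor d in increasing order:
131^1 ≡ 131
131^2 ≡ 34
131^4 ≡ 118
131^43 = 131^32·131^8·131^2·131^1 ≡ 80
131^86 = 131^64·131^16·131^4·131^2 ≡ 172
131^172 = 131^128·131^32·131^8·131^4 ≡ 1  ← first divisor giving 1
The order is 172.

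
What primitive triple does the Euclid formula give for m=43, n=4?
(1833, 344, 1865)

Euclid's formula: a = m² - n², b = 2mn, c = m² + n²
m = 43, n = 4
a = 43² - 4² = 1849 - 16 = 1833
b = 2 × 43 × 4 = 344
c = 43² + 4² = 1849 + 16 = 1865
Verification: 1833² + 344² = 3359889 + 118336 = 3478225 = 1865² ✓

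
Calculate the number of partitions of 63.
1505499

p(n) counts ways to write n as a sum of positive integers (order ignored).
Euler's pentagonal recurrence: p(k) = p(k-1) + p(k-2) - p(k-5) - p(k-7) + p(k-12) + p(k-15) - ... (offsets j(3j∓1)/2, signs ++--, p(0)=1, p(<0)=0).
DP table for k = 0..62: p(0)=1, p(1)=1, p(2)=2, p(3)=3, p(4)=5, p(5)=7, p(6)=11, p(7)=15, p(8)=22, p(9)=30, p(10)=42, p(11)=56, p(12)=77, p(13)=101, p(14)=135, p(15)=176, p(16)=231, p(17)=297, p(18)=385, p(19)=490, p(20)=627, p(21)=792, p(22)=1002, p(23)=1255, p(24)=1575, p(25)=1958, p(26)=2436, p(27)=3010, p(28)=3718, p(29)=4565, p(30)=5604, p(31)=6842, p(32)=8349, p(33)=10143, p(34)=12310, p(35)=14883, p(36)=17977, p(37)=21637, p(38)=26015, p(39)=31185, p(40)=37338, p(41)=44583, p(42)=53174, p(43)=63261, p(44)=75175, p(45)=89134, p(46)=105558, p(47)=124754, p(48)=147273, p(49)=173525, p(50)=204226, p(51)=239943, p(52)=281589, p(53)=329931, p(54)=386155, p(55)=451276, p(56)=526823, p(57)=614154, p(58)=715220, p(59)=831820, p(60)=966467, p(61)=1121505, p(62)=1300156.
Final step: p(63) = p(62) + p(61) - p(58) - p(56) + p(51) + p(48) - p(41) - p(37) + p(28) + p(23) - p(12) - p(6)
= 1300156 + 1121505 - 715220 - 526823 + 239943 + 147273 - 44583 - 21637 + 3718 + 1255 - 77 - 11
= 1505499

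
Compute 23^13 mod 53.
23

Repeated squaring. Binary of 13 = 1101.
23^1 ≡ 23 (mod 53); 23^2 ≡ 52 (mod 53); 23^4 ≡ 1 (mod 53); 23^8 ≡ 1 (mod 53)
23^13 = 23^1 × 23^4 × 23^8 ≡ 23 (mod 53)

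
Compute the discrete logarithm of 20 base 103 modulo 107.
51

Baby-step giant-step with step n = ⌈√107⌉ = 11.
Baby steps 103^j mod 107 (j:value) for j=0..10: 0:1, 1:103, 2:16, 3:43, 4:42, 5:46, 6:30, 7:94, 8:52, 9:6, 10:83.
Giant-step multiplier: 103^(-11) ≡ 103^(106-11) = 103^95 ≡ 68 (mod 107).
Giant steps γ_i = 20·68^i mod 107: γ_0=20, γ_1=76, γ_2=32, γ_3=36, γ_4=94 (in table at j=7).
x = i·n + j = 4·11 + 7 = 51.
Check: 103^51 ≡ 20 (mod 107).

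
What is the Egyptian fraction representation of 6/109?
1/19 + 1/415 + 1/214867 + 1/61556888719 + 1/5683875823083467302723 + 1/64612888744465525793841376769540622379126735

Greedy algorithm:
6/109: ceiling(109/6) = 19, use 1/19
5/2071: ceiling(2071/5) = 415, use 1/415
4/859465: ceiling(859465/4) = 214867, use 1/214867
3/184670666155: ceiling(184670666155/3) = 61556888719, use 1/61556888719
2/11367751646166934605445: ceiling(11367751646166934605445/2) = 5683875823083467302723, use 1/5683875823083467302723
1/64612888744465525793841376769540622379126735: ceiling(64612888744465525793841376769540622379126735/1) = 64612888744465525793841376769540622379126735, use 1/64612888744465525793841376769540622379126735
Result: 6/109 = 1/19 + 1/415 + 1/214867 + 1/61556888719 + 1/5683875823083467302723 + 1/64612888744465525793841376769540622379126735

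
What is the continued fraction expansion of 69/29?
[2; 2, 1, 1, 1, 3]

Euclidean algorithm steps:
69 = 2 × 29 + 11
29 = 2 × 11 + 7
11 = 1 × 7 + 4
7 = 1 × 4 + 3
4 = 1 × 3 + 1
3 = 3 × 1 + 0
Continued fraction: [2; 2, 1, 1, 1, 3]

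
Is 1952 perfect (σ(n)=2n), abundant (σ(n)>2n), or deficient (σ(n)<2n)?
abundant

Proper divisors of 1952: sum = 1 + 2 + 4 + 8 + 16 + 32 + 61 + 122 + 244 + 488 + 976 = 1954
Since 1954 > 1952, 1952 is abundant.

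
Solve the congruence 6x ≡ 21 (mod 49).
x ≡ 28 (mod 49)

gcd(6, 49) = 1, which divides 21, so solutions exist.
Find 6^(-1) mod 49 by the extended Euclidean algorithm:
49 = 8 × 6 + 1  ⟹  1 = (1)·49 + (-8)·6
So (-8)·6 ≡ 1 (mod 49), i.e. 6^(-1) ≡ -8 ≡ 41 (mod 49).
x ≡ 41 × 21 = 861 ≡ 28 (mod 49).
Check: 6 × 28 = 168 ≡ 21 (mod 49).
Unique solution: x ≡ 28 (mod 49)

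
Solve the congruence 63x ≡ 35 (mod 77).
x ≡ 3 (mod 11)

gcd(63, 77) = 7, which divides 35, so solutions exist.
Divide through by 7: 9x ≡ 5 (mod 11).
Find 9^(-1) mod 11 by the extended Euclidean algorithm:
11 = 1 × 9 + 2  ⟹  2 = (1)·11 + (-1)·9
9 = 4 × 2 + 1  ⟹  1 = (-4)·11 + (5)·9
So (5)·9 ≡ 1 (mod 11), i.e. 9^(-1) ≡ 5 (mod 11).
x ≡ 5 × 5 = 25 ≡ 3 (mod 11).
Check: 63 × 3 = 189 ≡ 35 (mod 77).
x ≡ 3 (mod 11), giving 7 solutions mod 77.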